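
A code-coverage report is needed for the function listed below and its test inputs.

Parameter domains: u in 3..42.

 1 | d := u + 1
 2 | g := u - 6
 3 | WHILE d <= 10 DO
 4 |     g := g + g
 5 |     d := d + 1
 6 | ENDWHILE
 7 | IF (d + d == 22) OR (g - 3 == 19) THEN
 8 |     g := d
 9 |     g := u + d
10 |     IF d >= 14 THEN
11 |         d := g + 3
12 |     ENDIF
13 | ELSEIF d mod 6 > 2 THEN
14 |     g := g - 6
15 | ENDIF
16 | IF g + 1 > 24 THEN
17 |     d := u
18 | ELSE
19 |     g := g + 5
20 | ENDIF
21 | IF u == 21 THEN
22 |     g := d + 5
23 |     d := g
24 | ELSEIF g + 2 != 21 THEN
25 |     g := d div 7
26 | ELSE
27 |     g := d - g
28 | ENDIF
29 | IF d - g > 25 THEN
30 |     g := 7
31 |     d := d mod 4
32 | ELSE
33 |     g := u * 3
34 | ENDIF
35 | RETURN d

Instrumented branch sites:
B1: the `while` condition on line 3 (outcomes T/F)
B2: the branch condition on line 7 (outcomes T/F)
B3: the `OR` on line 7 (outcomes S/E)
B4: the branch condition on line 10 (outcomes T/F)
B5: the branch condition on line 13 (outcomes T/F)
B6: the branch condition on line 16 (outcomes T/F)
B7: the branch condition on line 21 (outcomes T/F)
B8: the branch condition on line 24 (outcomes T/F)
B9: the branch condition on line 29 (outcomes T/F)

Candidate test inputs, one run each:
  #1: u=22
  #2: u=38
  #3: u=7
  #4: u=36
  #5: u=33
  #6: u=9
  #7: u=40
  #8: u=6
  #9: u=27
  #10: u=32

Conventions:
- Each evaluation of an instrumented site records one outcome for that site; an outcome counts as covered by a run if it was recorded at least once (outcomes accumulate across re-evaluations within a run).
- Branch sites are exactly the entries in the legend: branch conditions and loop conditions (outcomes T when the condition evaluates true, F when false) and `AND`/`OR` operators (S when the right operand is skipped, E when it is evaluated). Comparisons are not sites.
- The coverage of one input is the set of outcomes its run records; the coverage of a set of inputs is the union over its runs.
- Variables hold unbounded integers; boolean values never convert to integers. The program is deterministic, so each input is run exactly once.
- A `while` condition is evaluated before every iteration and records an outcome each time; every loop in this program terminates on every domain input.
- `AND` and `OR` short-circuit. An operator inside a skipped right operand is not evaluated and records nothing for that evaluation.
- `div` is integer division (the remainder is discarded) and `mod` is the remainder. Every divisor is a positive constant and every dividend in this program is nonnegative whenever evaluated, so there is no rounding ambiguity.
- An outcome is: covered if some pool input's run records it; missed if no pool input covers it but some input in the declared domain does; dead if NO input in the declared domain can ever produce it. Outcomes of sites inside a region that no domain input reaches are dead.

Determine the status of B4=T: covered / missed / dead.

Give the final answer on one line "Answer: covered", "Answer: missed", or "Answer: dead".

no pool input records B4=T
but domain input (u=28) does record it -> reachable, so missed

Answer: missed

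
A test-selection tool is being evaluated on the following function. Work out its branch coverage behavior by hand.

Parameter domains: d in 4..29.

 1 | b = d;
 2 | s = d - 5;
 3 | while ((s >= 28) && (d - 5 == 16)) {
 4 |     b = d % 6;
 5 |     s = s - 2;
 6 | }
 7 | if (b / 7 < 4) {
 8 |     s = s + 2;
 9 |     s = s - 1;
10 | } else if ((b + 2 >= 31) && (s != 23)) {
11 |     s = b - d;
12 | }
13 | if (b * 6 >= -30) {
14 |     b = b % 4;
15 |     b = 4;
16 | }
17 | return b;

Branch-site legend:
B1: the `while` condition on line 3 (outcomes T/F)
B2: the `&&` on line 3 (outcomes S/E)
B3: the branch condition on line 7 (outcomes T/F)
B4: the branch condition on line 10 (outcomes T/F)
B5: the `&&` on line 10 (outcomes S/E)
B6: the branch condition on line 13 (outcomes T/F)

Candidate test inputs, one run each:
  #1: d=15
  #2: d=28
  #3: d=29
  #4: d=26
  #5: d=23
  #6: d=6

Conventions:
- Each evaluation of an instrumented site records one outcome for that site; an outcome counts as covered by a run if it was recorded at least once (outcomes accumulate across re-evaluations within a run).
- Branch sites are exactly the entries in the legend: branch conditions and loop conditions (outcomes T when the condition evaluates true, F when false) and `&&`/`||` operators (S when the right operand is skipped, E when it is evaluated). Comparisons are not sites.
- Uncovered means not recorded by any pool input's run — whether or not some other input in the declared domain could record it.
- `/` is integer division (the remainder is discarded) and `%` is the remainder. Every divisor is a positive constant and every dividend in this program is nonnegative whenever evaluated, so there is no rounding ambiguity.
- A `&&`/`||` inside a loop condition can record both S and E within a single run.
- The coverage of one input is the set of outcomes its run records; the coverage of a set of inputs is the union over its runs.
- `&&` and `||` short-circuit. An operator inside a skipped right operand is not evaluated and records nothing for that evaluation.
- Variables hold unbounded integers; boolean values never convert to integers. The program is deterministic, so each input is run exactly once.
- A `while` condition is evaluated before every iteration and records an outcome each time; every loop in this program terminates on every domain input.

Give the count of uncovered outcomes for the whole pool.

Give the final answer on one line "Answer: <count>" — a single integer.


test 1 (d=15) hits B1=F, B2=S, B3=T, B6=T
test 2 (d=28) hits B1=F, B2=S, B3=F, B4=F, B5=S, B6=T
test 3 (d=29) hits B1=F, B2=S, B3=F, B4=T, B5=E, B6=T
test 4 (d=26) hits B1=F, B2=S, B3=T, B6=T
test 5 (d=23) hits B1=F, B2=S, B3=T, B6=T
test 6 (d=6) hits B1=F, B2=S, B3=T, B6=T
union over the pool: B1=F, B2=S, B3=T, B3=F, B4=T, B4=F, B5=S, B5=E, B6=T
uncovered (3 of 12): B1=T, B2=E, B6=F
Answer: 3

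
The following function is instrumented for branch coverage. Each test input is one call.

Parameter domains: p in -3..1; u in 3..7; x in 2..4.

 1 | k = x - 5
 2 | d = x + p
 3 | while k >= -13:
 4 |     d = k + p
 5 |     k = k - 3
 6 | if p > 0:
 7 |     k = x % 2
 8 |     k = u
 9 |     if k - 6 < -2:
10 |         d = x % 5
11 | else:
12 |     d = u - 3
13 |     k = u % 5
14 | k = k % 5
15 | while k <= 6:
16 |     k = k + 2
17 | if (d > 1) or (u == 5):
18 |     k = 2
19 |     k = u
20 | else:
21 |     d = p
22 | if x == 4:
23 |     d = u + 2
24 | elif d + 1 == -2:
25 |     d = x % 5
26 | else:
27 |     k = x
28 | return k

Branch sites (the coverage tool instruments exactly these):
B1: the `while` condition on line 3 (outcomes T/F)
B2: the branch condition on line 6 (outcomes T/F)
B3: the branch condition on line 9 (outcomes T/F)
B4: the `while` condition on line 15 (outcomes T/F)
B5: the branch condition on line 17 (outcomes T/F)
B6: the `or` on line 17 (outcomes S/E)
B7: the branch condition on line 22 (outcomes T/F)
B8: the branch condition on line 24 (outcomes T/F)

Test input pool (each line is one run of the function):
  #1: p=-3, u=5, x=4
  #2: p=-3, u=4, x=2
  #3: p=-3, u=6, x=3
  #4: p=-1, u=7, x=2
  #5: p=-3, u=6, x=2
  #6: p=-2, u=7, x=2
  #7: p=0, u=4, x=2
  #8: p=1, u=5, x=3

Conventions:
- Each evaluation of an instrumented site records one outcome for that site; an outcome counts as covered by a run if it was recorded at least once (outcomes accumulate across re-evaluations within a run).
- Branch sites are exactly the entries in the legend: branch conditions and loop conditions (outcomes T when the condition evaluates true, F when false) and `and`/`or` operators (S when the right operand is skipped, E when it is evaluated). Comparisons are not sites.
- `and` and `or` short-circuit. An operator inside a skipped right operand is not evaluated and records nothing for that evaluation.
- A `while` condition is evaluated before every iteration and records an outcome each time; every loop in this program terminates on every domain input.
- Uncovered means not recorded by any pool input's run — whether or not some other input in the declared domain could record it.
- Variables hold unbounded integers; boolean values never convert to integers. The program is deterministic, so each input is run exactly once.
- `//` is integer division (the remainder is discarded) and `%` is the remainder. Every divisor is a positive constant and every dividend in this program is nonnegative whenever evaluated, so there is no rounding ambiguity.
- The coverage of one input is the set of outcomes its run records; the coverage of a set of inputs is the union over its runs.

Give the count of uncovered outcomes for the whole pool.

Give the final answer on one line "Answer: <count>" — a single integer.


test 1 (p=-3, u=5, x=4) fires B1->T, B1->T, B1->T, B1->T, B1->T, B1->F, B2->F, B4->T, B4->T, B4->T, B4->T, B4->F, B6->S, B5->T, ...; hits B1=T, B1=F, B2=F, B4=T, B4=F, B5=T, B6=S, B7=T
test 2 (p=-3, u=4, x=2) fires B1->T, B1->T, B1->T, B1->T, B1->F, B2->F, B4->T, B4->T, B4->F, B6->E, B5->F, B7->F, B8->T; hits B1=T, B1=F, B2=F, B4=T, B4=F, B5=F, B6=E, B7=F, B8=T
test 3 (p=-3, u=6, x=3) fires B1->T, B1->T, B1->T, B1->T, B1->F, B2->F, B4->T, B4->T, B4->T, B4->F, B6->S, B5->T, B7->F, B8->F; hits B1=T, B1=F, B2=F, B4=T, B4=F, B5=T, B6=S, B7=F, B8=F
test 4 (p=-1, u=7, x=2) fires B1->T, B1->T, B1->T, B1->T, B1->F, B2->F, B4->T, B4->T, B4->T, B4->F, B6->S, B5->T, B7->F, B8->F; hits B1=T, B1=F, B2=F, B4=T, B4=F, B5=T, B6=S, B7=F, B8=F
test 5 (p=-3, u=6, x=2) fires B1->T, B1->T, B1->T, B1->T, B1->F, B2->F, B4->T, B4->T, B4->T, B4->F, B6->S, B5->T, B7->F, B8->F; hits B1=T, B1=F, B2=F, B4=T, B4=F, B5=T, B6=S, B7=F, B8=F
test 6 (p=-2, u=7, x=2) fires B1->T, B1->T, B1->T, B1->T, B1->F, B2->F, B4->T, B4->T, B4->T, B4->F, B6->S, B5->T, B7->F, B8->F; hits B1=T, B1=F, B2=F, B4=T, B4=F, B5=T, B6=S, B7=F, B8=F
test 7 (p=0, u=4, x=2) fires B1->T, B1->T, B1->T, B1->T, B1->F, B2->F, B4->T, B4->T, B4->F, B6->E, B5->F, B7->F, B8->F; hits B1=T, B1=F, B2=F, B4=T, B4=F, B5=F, B6=E, B7=F, B8=F
test 8 (p=1, u=5, x=3) fires B1->T, B1->T, B1->T, B1->T, B1->F, B2->T, B3->F, B4->T, B4->T, B4->T, B4->T, B4->F, B6->E, B5->T, ...; hits B1=T, B1=F, B2=T, B3=F, B4=T, B4=F, B5=T, B6=E, B7=F, B8=F
union over the pool: B1=T, B1=F, B2=T, B2=F, B3=F, B4=T, B4=F, B5=T, B5=F, B6=S, B6=E, B7=T, B7=F, B8=T, B8=F
uncovered (1 of 16): B3=T
Answer: 1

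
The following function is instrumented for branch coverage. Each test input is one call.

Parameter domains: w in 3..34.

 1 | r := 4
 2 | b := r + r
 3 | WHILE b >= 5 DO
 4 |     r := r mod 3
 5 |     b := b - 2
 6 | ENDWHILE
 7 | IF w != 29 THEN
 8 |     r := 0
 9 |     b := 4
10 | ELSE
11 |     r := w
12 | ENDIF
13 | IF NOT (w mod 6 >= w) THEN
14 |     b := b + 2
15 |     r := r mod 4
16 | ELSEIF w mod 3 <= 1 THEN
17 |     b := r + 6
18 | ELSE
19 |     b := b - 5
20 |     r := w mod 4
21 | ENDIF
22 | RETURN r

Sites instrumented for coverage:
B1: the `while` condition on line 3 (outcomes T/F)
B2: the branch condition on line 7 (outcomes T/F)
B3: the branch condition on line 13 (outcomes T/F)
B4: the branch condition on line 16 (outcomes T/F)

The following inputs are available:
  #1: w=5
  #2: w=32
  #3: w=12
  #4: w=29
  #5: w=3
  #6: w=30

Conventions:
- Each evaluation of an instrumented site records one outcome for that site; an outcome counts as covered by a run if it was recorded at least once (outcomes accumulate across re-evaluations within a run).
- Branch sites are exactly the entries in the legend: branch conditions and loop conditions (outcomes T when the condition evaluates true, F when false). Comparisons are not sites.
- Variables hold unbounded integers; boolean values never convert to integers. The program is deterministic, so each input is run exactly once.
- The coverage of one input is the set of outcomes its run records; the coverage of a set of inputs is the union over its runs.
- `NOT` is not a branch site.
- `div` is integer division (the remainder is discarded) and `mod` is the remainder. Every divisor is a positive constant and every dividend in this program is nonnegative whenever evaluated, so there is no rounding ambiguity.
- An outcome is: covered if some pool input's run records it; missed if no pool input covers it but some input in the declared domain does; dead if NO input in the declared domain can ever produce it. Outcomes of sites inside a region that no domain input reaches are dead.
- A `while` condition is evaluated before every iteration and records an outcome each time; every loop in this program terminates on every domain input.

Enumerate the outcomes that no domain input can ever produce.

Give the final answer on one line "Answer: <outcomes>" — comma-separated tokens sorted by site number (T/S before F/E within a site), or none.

checking every outcome against all 32 domain inputs:
  reachable outcomes have witnesses, e.g. B1=T (e.g. w=3), B1=F (e.g. w=3), B2=T (e.g. w=3), B2=F (e.g. w=29)

Answer: none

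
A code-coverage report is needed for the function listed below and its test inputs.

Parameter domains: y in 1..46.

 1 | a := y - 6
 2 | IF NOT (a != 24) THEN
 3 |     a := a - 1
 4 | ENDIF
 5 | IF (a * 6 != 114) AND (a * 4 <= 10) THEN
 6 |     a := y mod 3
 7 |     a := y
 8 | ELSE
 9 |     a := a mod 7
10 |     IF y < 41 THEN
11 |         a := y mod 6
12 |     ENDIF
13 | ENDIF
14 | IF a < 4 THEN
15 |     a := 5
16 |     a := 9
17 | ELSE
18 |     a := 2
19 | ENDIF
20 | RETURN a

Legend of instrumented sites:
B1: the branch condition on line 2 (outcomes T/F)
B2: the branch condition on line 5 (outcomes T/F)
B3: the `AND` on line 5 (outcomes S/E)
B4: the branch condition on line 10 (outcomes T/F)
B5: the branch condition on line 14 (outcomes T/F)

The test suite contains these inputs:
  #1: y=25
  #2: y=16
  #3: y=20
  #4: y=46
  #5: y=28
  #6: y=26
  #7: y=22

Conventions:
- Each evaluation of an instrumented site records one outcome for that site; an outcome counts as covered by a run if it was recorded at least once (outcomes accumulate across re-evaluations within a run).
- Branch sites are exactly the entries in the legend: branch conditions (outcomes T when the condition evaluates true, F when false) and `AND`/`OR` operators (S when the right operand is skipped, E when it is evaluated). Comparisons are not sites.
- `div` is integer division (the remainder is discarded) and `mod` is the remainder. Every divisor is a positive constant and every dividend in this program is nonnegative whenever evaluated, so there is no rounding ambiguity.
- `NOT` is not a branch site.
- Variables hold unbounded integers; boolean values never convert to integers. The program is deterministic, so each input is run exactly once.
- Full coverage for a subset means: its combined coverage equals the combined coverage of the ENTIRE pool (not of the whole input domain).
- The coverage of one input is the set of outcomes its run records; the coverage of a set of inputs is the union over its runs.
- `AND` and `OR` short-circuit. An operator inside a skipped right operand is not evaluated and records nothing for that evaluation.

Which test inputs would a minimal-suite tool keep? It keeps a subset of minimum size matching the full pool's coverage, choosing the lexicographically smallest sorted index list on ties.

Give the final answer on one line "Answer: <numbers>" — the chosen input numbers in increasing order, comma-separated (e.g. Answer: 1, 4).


input #1 (y=25): events B1->F, B3->S, B2->F, B4->T, B5->T; covers B1=F, B2=F, B3=S, B4=T, B5=T
input #2 (y=16): events B1->F, B3->E, B2->F, B4->T, B5->F; covers B1=F, B2=F, B3=E, B4=T, B5=F
input #3 (y=20): events B1->F, B3->E, B2->F, B4->T, B5->T; covers B1=F, B2=F, B3=E, B4=T, B5=T
input #4 (y=46): events B1->F, B3->E, B2->F, B4->F, B5->F; covers B1=F, B2=F, B3=E, B4=F, B5=F
input #5 (y=28): events B1->F, B3->E, B2->F, B4->T, B5->F; covers B1=F, B2=F, B3=E, B4=T, B5=F
input #6 (y=26): events B1->F, B3->E, B2->F, B4->T, B5->T; covers B1=F, B2=F, B3=E, B4=T, B5=T
input #7 (y=22): events B1->F, B3->E, B2->F, B4->T, B5->F; covers B1=F, B2=F, B3=E, B4=T, B5=F
the full pool covers 8 outcomes: B1=F, B2=F, B3=S, B3=E, B4=T, B4=F, B5=T, B5=F
size 1 is not enough: best union over all size-1 subsets is 5/8
size 2: inputs {1, 4} cover all 8 outcomes, and no lexicographically smaller subset of this size does
Answer: 1, 4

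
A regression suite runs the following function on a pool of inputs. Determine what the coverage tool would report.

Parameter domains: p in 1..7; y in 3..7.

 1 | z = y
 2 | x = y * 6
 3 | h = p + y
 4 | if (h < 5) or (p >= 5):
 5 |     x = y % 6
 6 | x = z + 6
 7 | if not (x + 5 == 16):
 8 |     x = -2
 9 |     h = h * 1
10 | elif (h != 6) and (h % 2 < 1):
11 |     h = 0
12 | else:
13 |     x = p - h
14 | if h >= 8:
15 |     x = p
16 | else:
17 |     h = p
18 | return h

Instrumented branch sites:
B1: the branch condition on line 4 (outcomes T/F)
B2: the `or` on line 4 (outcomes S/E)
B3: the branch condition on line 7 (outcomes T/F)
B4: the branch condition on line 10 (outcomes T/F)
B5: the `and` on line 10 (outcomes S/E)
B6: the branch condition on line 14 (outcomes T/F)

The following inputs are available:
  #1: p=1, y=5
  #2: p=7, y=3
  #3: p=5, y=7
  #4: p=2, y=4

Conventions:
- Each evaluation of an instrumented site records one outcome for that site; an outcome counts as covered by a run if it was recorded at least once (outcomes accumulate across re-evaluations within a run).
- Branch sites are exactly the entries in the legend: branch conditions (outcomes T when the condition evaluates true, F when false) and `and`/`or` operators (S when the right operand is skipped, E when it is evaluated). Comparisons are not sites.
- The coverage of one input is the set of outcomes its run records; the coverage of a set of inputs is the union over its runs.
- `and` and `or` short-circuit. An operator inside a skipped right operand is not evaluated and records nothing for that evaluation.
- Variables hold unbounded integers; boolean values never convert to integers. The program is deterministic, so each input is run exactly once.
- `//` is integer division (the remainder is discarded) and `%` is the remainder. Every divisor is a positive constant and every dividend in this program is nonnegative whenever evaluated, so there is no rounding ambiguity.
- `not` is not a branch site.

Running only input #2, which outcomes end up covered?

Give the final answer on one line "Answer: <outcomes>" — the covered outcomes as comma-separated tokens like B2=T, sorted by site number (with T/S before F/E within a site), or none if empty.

Running input #2 (p=7, y=3), event by event:
  B2->E, B1->T, B3->T, B6->T
collecting distinct outcomes: B1=T, B2=E, B3=T, B6=T

Answer: B1=T, B2=E, B3=T, B6=T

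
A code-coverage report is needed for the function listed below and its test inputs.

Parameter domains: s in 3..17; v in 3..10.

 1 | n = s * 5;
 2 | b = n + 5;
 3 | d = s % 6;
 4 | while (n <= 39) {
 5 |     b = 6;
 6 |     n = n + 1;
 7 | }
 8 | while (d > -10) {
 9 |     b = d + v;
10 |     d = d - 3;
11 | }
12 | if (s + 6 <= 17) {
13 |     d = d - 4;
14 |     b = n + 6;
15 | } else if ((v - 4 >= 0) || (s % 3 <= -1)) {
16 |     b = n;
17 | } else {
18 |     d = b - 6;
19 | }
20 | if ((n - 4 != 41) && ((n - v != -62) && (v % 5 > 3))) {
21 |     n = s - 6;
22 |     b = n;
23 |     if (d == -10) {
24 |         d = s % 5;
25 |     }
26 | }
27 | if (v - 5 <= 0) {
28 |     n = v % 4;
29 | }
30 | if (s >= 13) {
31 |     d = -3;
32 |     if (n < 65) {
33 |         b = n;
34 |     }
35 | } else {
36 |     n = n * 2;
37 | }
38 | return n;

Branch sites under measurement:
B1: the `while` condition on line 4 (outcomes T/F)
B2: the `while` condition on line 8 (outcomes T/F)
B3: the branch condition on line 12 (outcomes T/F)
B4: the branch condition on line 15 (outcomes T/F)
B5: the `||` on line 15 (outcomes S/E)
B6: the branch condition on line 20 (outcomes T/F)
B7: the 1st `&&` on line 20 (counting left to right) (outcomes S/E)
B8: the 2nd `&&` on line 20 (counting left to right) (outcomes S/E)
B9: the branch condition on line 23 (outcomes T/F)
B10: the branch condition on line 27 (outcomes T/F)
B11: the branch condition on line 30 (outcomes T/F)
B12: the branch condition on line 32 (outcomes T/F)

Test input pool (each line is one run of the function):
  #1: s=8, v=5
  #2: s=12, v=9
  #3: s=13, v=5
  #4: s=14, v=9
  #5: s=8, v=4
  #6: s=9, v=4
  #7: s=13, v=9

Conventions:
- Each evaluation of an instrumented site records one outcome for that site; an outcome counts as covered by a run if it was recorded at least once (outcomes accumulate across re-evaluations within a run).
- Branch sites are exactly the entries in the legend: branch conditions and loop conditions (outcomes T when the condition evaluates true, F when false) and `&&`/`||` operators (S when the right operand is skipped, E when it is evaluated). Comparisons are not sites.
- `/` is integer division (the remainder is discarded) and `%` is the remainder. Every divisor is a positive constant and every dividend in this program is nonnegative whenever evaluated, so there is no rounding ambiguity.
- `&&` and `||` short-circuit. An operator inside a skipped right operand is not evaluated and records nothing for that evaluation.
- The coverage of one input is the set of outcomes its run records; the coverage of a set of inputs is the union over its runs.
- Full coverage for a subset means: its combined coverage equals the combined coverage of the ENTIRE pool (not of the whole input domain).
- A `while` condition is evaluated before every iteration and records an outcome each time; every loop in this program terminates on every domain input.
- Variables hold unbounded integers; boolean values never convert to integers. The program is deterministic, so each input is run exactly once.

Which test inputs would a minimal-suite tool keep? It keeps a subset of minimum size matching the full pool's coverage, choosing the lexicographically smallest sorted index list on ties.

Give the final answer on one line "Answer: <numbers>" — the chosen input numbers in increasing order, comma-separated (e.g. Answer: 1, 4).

run #1 (s=8, v=5) runs B1->F, B2->T, B2->T, B2->T, B2->T, B2->F, B3->T, B7->E, B8->E, B6->F, B10->T, B11->F; records B1=F, B2=T, B2=F, B3=T, B6=F, B7=E, B8=E, B10=T, B11=F
run #2 (s=12, v=9) runs B1->F, B2->T, B2->T, B2->T, B2->T, B2->F, B3->F, B5->S, B4->T, B7->E, B8->E, B6->T, B9->F, B10->F, ...; records B1=F, B2=T, B2=F, B3=F, B4=T, B5=S, B6=T, B7=E, B8=E, B9=F, B10=F, B11=F
run #3 (s=13, v=5) runs B1->F, B2->T, B2->T, B2->T, B2->T, B2->F, B3->F, B5->S, B4->T, B7->E, B8->E, B6->F, B10->T, B11->T, ...; records B1=F, B2=T, B2=F, B3=F, B4=T, B5=S, B6=F, B7=E, B8=E, B10=T, B11=T, B12=T
run #4 (s=14, v=9) runs B1->F, B2->T, B2->T, B2->T, B2->T, B2->F, B3->F, B5->S, B4->T, B7->E, B8->E, B6->T, B9->T, B10->F, ...; records B1=F, B2=T, B2=F, B3=F, B4=T, B5=S, B6=T, B7=E, B8=E, B9=T, B10=F, B11=T, B12=T
run #5 (s=8, v=4) runs B1->F, B2->T, B2->T, B2->T, B2->T, B2->F, B3->T, B7->E, B8->E, B6->T, B9->F, B10->T, B11->F; records B1=F, B2=T, B2=F, B3=T, B6=T, B7=E, B8=E, B9=F, B10=T, B11=F
run #6 (s=9, v=4) runs B1->F, B2->T, B2->T, B2->T, B2->T, B2->T, B2->F, B3->T, B7->S, B6->F, B10->T, B11->F; records B1=F, B2=T, B2=F, B3=T, B6=F, B7=S, B10=T, B11=F
run #7 (s=13, v=9) runs B1->F, B2->T, B2->T, B2->T, B2->T, B2->F, B3->F, B5->S, B4->T, B7->E, B8->E, B6->T, B9->F, B10->F, ...; records B1=F, B2=T, B2=F, B3=F, B4=T, B5=S, B6=T, B7=E, B8=E, B9=F, B10=F, B11=T, B12=T
pool-wide coverage (19 outcomes): B1=F, B2=T, B2=F, B3=T, B3=F, B4=T, B5=S, B6=T, B6=F, B7=S, B7=E, B8=E, B9=T, B9=F, B10=T, B10=F, B11=T, B11=F, B12=T
every size-1 subset falls short of the 19 outcomes (best: 13/19)
every size-2 subset falls short of the 19 outcomes (best: 18/19)
inputs {2, 4, 6} (size 3) cover everything; no size-3 subset with a lexicographically smaller index list covers all 19

Answer: 2, 4, 6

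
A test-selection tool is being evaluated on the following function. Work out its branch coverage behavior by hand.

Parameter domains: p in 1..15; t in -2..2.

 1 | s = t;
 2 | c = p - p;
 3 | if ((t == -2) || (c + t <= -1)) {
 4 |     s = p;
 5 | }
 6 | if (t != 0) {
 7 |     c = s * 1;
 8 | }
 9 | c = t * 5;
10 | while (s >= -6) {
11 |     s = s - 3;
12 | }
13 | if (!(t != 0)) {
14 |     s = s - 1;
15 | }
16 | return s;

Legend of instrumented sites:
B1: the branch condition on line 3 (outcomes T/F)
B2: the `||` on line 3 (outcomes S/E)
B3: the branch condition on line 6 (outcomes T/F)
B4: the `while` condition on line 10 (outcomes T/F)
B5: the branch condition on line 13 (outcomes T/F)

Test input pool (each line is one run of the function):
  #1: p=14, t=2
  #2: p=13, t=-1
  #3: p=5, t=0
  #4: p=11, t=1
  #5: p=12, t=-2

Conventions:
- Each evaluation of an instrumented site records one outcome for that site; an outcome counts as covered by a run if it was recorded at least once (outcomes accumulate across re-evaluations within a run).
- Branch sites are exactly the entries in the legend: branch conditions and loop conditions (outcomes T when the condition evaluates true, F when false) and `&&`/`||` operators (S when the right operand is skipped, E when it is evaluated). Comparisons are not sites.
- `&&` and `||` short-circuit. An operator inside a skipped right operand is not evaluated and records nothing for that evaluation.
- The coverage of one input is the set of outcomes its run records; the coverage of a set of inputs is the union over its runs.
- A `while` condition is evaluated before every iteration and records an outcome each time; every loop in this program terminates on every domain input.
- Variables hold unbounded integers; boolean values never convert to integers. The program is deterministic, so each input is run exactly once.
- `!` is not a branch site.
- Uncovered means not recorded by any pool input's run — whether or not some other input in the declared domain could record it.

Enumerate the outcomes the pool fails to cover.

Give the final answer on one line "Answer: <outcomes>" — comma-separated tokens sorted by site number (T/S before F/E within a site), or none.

test 1 (p=14, t=2) fires B2->E, B1->F, B3->T, B4->T, B4->T, B4->T, B4->F, B5->F; hits B1=F, B2=E, B3=T, B4=T, B4=F, B5=F
test 2 (p=13, t=-1) fires B2->E, B1->T, B3->T, B4->T, B4->T, B4->T, B4->T, B4->T, B4->T, B4->T, B4->F, B5->F; hits B1=T, B2=E, B3=T, B4=T, B4=F, B5=F
test 3 (p=5, t=0) fires B2->E, B1->F, B3->F, B4->T, B4->T, B4->T, B4->F, B5->T; hits B1=F, B2=E, B3=F, B4=T, B4=F, B5=T
test 4 (p=11, t=1) fires B2->E, B1->F, B3->T, B4->T, B4->T, B4->T, B4->F, B5->F; hits B1=F, B2=E, B3=T, B4=T, B4=F, B5=F
test 5 (p=12, t=-2) fires B2->S, B1->T, B3->T, B4->T, B4->T, B4->T, B4->T, B4->T, B4->T, B4->T, B4->F, B5->F; hits B1=T, B2=S, B3=T, B4=T, B4=F, B5=F
union over the pool: B1=T, B1=F, B2=S, B2=E, B3=T, B3=F, B4=T, B4=F, B5=T, B5=F
uncovered (0 of 10): none

Answer: none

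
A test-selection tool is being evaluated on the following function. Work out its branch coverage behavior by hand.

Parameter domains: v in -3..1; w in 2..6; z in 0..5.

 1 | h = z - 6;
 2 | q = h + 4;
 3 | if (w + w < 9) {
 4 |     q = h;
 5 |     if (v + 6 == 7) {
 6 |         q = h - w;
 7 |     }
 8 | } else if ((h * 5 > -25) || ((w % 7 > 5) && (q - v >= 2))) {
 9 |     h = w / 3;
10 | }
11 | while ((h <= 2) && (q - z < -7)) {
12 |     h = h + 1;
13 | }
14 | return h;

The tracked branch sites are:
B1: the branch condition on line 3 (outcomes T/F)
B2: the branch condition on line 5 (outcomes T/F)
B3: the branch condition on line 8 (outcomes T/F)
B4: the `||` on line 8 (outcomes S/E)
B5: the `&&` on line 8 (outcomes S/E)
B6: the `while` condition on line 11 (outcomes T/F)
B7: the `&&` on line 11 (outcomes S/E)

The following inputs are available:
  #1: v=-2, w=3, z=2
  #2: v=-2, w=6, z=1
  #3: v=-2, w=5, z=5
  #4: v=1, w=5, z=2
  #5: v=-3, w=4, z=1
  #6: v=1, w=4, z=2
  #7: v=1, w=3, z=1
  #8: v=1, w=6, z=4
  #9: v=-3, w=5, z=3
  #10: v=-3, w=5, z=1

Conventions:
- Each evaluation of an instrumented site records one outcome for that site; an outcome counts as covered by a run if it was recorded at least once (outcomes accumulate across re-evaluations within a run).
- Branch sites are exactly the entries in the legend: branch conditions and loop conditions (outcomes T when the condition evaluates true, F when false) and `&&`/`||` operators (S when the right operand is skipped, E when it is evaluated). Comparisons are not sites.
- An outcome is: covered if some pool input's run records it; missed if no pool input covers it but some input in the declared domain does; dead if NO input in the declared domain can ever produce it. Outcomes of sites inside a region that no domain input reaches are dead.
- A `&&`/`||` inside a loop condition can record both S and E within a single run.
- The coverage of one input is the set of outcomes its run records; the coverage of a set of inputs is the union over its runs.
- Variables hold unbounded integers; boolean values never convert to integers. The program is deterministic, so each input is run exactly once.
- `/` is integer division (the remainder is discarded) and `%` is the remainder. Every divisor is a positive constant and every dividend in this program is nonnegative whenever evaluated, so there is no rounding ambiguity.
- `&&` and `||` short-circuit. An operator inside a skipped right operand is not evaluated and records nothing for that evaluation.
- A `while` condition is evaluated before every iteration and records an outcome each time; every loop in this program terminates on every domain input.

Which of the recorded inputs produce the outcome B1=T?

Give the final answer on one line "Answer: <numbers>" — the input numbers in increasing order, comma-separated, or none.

input #1 (v=-2, w=3, z=2): hits B1=T
input #2 (v=-2, w=6, z=1): never hits B1=T
input #3 (v=-2, w=5, z=5): never hits B1=T
input #4 (v=1, w=5, z=2): never hits B1=T
input #5 (v=-3, w=4, z=1): hits B1=T
input #6 (v=1, w=4, z=2): hits B1=T
input #7 (v=1, w=3, z=1): hits B1=T
input #8 (v=1, w=6, z=4): never hits B1=T
input #9 (v=-3, w=5, z=3): never hits B1=T
input #10 (v=-3, w=5, z=1): never hits B1=T

Answer: 1, 5, 6, 7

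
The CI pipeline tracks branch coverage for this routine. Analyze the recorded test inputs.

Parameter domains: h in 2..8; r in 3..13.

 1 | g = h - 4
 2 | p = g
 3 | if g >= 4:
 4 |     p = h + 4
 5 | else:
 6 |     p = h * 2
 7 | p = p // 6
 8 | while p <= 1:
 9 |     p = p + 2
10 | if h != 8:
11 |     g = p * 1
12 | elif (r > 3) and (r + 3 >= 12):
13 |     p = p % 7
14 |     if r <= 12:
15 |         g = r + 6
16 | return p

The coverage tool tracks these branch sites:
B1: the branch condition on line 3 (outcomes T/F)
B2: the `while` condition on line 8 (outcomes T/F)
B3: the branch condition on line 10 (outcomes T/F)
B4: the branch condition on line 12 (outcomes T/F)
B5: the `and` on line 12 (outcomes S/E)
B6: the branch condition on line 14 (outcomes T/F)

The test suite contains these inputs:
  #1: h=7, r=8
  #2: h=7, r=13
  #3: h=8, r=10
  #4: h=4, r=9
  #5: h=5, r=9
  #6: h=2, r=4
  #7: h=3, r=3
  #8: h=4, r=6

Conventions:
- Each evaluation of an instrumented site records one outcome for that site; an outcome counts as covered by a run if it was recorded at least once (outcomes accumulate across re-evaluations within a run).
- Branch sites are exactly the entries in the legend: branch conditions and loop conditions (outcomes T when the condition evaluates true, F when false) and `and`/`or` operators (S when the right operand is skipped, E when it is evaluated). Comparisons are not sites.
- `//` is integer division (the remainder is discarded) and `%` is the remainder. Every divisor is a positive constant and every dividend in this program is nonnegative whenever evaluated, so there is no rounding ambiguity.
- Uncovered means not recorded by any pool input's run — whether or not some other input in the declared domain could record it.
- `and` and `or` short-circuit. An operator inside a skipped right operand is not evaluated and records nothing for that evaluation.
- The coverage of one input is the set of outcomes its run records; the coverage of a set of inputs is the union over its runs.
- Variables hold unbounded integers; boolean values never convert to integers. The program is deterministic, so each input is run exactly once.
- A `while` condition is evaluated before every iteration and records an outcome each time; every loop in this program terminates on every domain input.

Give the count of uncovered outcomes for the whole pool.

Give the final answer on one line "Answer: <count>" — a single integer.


run #1 (h=7, r=8) records B1=F, B2=F, B3=T
run #2 (h=7, r=13) records B1=F, B2=F, B3=T
run #3 (h=8, r=10) records B1=T, B2=F, B3=F, B4=T, B5=E, B6=T
run #4 (h=4, r=9) records B1=F, B2=T, B2=F, B3=T
run #5 (h=5, r=9) records B1=F, B2=T, B2=F, B3=T
run #6 (h=2, r=4) records B1=F, B2=T, B2=F, B3=T
run #7 (h=3, r=3) records B1=F, B2=T, B2=F, B3=T
run #8 (h=4, r=6) records B1=F, B2=T, B2=F, B3=T
union over the pool: B1=T, B1=F, B2=T, B2=F, B3=T, B3=F, B4=T, B5=E, B6=T
uncovered (3 of 12): B4=F, B5=S, B6=F
Answer: 3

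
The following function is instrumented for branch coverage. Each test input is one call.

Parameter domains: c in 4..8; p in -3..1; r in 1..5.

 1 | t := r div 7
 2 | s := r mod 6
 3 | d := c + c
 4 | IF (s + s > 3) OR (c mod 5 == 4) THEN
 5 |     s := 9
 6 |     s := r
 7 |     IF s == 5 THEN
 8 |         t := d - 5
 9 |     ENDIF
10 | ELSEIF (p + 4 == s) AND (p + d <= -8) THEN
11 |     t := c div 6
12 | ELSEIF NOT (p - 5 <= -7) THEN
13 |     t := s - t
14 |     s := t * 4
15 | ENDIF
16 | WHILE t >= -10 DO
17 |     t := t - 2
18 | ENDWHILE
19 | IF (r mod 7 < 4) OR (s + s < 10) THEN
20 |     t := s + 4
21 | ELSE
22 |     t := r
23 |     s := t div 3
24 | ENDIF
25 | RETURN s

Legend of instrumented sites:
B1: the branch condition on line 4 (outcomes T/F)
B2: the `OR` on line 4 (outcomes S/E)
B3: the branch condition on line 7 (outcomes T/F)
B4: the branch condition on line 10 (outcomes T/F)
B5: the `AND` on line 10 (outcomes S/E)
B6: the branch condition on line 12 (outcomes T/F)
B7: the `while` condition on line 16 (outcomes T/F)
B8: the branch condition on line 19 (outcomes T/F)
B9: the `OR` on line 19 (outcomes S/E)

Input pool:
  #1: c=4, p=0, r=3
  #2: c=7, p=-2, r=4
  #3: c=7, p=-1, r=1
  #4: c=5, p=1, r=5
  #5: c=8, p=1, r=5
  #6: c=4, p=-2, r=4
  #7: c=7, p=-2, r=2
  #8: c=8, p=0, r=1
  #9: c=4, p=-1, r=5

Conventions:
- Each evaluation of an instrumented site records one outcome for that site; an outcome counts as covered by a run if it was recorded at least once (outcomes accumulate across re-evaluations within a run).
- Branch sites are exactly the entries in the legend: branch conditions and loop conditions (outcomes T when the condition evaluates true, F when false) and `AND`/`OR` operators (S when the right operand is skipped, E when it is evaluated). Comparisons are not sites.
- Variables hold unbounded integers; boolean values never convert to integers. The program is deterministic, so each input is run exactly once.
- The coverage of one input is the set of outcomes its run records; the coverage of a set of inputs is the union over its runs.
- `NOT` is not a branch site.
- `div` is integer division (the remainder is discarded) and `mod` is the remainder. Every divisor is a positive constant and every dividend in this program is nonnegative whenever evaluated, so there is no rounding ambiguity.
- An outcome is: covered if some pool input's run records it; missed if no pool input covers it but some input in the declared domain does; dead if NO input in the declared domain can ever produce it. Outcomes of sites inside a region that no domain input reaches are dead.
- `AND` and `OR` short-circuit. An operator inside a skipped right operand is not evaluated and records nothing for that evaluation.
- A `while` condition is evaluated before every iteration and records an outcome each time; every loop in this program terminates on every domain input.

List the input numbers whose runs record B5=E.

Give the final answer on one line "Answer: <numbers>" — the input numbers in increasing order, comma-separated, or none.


input #1 (c=4, p=0, r=3): does not record B5=E
input #2 (c=7, p=-2, r=4): does not record B5=E
input #3 (c=7, p=-1, r=1): does not record B5=E
input #4 (c=5, p=1, r=5): does not record B5=E
input #5 (c=8, p=1, r=5): does not record B5=E
input #6 (c=4, p=-2, r=4): does not record B5=E
input #7 (c=7, p=-2, r=2): does not record B5=E
input #8 (c=8, p=0, r=1): does not record B5=E
input #9 (c=4, p=-1, r=5): does not record B5=E
Answer: none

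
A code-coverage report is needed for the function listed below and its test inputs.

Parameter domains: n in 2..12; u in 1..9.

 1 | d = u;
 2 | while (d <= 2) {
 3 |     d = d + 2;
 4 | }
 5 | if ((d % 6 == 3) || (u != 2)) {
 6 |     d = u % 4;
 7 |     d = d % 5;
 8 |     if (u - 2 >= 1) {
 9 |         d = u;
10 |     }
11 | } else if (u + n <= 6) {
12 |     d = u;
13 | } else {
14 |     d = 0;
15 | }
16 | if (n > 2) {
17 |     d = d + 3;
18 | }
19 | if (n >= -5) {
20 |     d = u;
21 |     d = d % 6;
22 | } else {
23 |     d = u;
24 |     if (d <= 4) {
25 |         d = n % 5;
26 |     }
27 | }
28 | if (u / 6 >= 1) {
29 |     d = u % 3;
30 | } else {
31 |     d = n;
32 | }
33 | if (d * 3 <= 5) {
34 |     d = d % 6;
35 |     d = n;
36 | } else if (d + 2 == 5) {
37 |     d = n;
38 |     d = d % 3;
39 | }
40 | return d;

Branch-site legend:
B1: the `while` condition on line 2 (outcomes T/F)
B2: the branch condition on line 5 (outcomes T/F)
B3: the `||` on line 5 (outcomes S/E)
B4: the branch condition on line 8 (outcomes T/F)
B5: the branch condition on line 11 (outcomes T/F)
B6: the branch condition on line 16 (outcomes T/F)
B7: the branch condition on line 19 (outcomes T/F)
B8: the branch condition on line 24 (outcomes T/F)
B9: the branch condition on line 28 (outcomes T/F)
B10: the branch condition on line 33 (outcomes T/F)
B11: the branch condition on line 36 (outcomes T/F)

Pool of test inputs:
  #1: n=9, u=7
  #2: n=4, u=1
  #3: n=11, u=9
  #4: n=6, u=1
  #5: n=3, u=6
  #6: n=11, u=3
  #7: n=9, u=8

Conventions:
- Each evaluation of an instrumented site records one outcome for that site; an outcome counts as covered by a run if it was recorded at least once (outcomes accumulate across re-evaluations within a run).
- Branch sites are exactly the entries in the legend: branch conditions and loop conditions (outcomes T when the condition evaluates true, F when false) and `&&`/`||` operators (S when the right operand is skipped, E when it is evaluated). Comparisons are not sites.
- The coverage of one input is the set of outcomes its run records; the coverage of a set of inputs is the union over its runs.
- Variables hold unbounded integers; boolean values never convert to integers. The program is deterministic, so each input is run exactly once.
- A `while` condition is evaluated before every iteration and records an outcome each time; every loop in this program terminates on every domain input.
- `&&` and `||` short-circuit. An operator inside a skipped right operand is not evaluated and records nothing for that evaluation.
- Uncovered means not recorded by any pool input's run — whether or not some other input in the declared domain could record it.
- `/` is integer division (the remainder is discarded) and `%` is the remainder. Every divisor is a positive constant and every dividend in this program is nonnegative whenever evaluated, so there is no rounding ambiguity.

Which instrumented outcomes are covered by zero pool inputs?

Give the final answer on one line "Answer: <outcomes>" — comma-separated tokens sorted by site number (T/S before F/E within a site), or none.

run #1 (n=9, u=7) runs B1->F, B3->E, B2->T, B4->T, B6->T, B7->T, B9->T, B10->T; records B1=F, B2=T, B3=E, B4=T, B6=T, B7=T, B9=T, B10=T
run #2 (n=4, u=1) runs B1->T, B1->F, B3->S, B2->T, B4->F, B6->T, B7->T, B9->F, B10->F, B11->F; records B1=T, B1=F, B2=T, B3=S, B4=F, B6=T, B7=T, B9=F, B10=F, B11=F
run #3 (n=11, u=9) runs B1->F, B3->S, B2->T, B4->T, B6->T, B7->T, B9->T, B10->T; records B1=F, B2=T, B3=S, B4=T, B6=T, B7=T, B9=T, B10=T
run #4 (n=6, u=1) runs B1->T, B1->F, B3->S, B2->T, B4->F, B6->T, B7->T, B9->F, B10->F, B11->F; records B1=T, B1=F, B2=T, B3=S, B4=F, B6=T, B7=T, B9=F, B10=F, B11=F
run #5 (n=3, u=6) runs B1->F, B3->E, B2->T, B4->T, B6->T, B7->T, B9->T, B10->T; records B1=F, B2=T, B3=E, B4=T, B6=T, B7=T, B9=T, B10=T
run #6 (n=11, u=3) runs B1->F, B3->S, B2->T, B4->T, B6->T, B7->T, B9->F, B10->F, B11->F; records B1=F, B2=T, B3=S, B4=T, B6=T, B7=T, B9=F, B10=F, B11=F
run #7 (n=9, u=8) runs B1->F, B3->E, B2->T, B4->T, B6->T, B7->T, B9->T, B10->F, B11->F; records B1=F, B2=T, B3=E, B4=T, B6=T, B7=T, B9=T, B10=F, B11=F
union over the pool: B1=T, B1=F, B2=T, B3=S, B3=E, B4=T, B4=F, B6=T, B7=T, B9=T, B9=F, B10=T, B10=F, B11=F
uncovered (8 of 22): B2=F, B5=T, B5=F, B6=F, B7=F, B8=T, B8=F, B11=T

Answer: B2=F, B5=T, B5=F, B6=F, B7=F, B8=T, B8=F, B11=T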